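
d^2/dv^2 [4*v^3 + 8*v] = 24*v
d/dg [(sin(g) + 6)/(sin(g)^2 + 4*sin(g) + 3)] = (-12*sin(g) + cos(g)^2 - 22)*cos(g)/(sin(g)^2 + 4*sin(g) + 3)^2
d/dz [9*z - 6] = 9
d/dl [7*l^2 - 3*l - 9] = 14*l - 3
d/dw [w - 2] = 1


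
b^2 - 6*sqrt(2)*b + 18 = (b - 3*sqrt(2))^2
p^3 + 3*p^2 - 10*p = p*(p - 2)*(p + 5)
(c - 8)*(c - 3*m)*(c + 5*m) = c^3 + 2*c^2*m - 8*c^2 - 15*c*m^2 - 16*c*m + 120*m^2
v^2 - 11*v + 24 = (v - 8)*(v - 3)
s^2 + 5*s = s*(s + 5)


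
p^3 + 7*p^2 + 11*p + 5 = (p + 1)^2*(p + 5)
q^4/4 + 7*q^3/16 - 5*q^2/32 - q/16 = q*(q/4 + 1/2)*(q - 1/2)*(q + 1/4)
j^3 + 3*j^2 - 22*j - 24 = (j - 4)*(j + 1)*(j + 6)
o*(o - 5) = o^2 - 5*o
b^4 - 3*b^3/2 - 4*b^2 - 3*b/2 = b*(b - 3)*(b + 1/2)*(b + 1)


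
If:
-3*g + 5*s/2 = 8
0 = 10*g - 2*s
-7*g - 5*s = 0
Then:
No Solution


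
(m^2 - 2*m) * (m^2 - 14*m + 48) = m^4 - 16*m^3 + 76*m^2 - 96*m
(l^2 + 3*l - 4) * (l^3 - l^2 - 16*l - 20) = l^5 + 2*l^4 - 23*l^3 - 64*l^2 + 4*l + 80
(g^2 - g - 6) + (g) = g^2 - 6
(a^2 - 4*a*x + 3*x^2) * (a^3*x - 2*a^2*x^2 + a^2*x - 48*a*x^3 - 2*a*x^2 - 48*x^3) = a^5*x - 6*a^4*x^2 + a^4*x - 37*a^3*x^3 - 6*a^3*x^2 + 186*a^2*x^4 - 37*a^2*x^3 - 144*a*x^5 + 186*a*x^4 - 144*x^5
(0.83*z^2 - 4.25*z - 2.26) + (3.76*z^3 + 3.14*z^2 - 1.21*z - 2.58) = 3.76*z^3 + 3.97*z^2 - 5.46*z - 4.84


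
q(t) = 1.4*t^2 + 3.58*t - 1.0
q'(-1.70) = -1.18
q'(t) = 2.8*t + 3.58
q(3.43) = 27.75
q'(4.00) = 14.78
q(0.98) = 3.85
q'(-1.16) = 0.33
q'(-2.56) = -3.59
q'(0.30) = 4.42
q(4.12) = 37.51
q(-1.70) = -3.04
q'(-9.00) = -21.62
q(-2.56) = -0.99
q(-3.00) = 0.86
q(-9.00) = 80.18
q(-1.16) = -3.27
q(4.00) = 35.72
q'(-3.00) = -4.82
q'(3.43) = 13.18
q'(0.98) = 6.32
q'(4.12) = 15.12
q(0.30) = 0.20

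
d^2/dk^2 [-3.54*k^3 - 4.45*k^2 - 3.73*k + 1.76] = -21.24*k - 8.9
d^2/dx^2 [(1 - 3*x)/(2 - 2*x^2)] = (x^2*(12*x - 4) + (1 - 9*x)*(x^2 - 1))/(x^2 - 1)^3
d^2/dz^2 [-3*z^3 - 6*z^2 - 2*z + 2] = -18*z - 12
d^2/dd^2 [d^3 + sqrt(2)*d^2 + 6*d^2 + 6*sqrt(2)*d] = 6*d + 2*sqrt(2) + 12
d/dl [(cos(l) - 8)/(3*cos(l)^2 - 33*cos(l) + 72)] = sin(l)/(3*(cos(l) - 3)^2)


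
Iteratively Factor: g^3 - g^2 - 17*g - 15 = (g - 5)*(g^2 + 4*g + 3) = (g - 5)*(g + 1)*(g + 3)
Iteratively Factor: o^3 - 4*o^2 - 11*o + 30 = (o - 2)*(o^2 - 2*o - 15) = (o - 2)*(o + 3)*(o - 5)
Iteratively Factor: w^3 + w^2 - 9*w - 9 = (w + 1)*(w^2 - 9) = (w + 1)*(w + 3)*(w - 3)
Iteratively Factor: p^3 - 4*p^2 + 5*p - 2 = (p - 1)*(p^2 - 3*p + 2) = (p - 2)*(p - 1)*(p - 1)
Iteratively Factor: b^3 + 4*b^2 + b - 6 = (b - 1)*(b^2 + 5*b + 6) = (b - 1)*(b + 2)*(b + 3)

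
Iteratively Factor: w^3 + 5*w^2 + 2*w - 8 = (w + 4)*(w^2 + w - 2) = (w - 1)*(w + 4)*(w + 2)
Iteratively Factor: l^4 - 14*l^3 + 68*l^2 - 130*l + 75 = (l - 5)*(l^3 - 9*l^2 + 23*l - 15) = (l - 5)*(l - 3)*(l^2 - 6*l + 5) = (l - 5)*(l - 3)*(l - 1)*(l - 5)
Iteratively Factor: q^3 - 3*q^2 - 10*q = (q)*(q^2 - 3*q - 10) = q*(q + 2)*(q - 5)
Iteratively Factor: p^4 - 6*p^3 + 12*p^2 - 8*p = (p)*(p^3 - 6*p^2 + 12*p - 8) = p*(p - 2)*(p^2 - 4*p + 4) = p*(p - 2)^2*(p - 2)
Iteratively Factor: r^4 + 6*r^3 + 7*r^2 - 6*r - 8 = (r + 1)*(r^3 + 5*r^2 + 2*r - 8) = (r + 1)*(r + 2)*(r^2 + 3*r - 4) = (r - 1)*(r + 1)*(r + 2)*(r + 4)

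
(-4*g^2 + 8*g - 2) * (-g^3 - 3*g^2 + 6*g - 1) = 4*g^5 + 4*g^4 - 46*g^3 + 58*g^2 - 20*g + 2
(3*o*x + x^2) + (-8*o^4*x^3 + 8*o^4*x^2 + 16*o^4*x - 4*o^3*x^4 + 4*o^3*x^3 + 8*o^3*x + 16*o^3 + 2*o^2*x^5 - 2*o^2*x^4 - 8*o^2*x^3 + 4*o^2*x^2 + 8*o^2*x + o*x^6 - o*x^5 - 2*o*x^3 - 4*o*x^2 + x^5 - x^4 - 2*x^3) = -8*o^4*x^3 + 8*o^4*x^2 + 16*o^4*x - 4*o^3*x^4 + 4*o^3*x^3 + 8*o^3*x + 16*o^3 + 2*o^2*x^5 - 2*o^2*x^4 - 8*o^2*x^3 + 4*o^2*x^2 + 8*o^2*x + o*x^6 - o*x^5 - 2*o*x^3 - 4*o*x^2 + 3*o*x + x^5 - x^4 - 2*x^3 + x^2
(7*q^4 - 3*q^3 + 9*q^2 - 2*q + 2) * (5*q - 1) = 35*q^5 - 22*q^4 + 48*q^3 - 19*q^2 + 12*q - 2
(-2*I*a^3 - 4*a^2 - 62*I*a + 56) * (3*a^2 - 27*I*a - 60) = -6*I*a^5 - 66*a^4 + 42*I*a^3 - 1266*a^2 + 2208*I*a - 3360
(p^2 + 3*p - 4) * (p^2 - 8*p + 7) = p^4 - 5*p^3 - 21*p^2 + 53*p - 28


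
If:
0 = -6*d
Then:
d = 0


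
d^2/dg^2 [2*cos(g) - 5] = -2*cos(g)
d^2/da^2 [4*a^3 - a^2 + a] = 24*a - 2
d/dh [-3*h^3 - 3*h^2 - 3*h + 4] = -9*h^2 - 6*h - 3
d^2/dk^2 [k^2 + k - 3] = 2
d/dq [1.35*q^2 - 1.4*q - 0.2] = 2.7*q - 1.4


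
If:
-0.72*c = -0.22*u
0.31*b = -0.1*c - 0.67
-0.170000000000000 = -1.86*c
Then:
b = -2.19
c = 0.09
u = 0.30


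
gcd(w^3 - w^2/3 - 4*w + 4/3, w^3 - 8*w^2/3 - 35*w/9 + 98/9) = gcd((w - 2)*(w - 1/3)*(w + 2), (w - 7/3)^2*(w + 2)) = w + 2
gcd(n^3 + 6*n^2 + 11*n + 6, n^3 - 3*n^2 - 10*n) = n + 2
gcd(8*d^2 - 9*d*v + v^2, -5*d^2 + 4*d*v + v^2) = -d + v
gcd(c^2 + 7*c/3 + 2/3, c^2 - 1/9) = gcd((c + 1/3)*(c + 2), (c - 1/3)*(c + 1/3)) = c + 1/3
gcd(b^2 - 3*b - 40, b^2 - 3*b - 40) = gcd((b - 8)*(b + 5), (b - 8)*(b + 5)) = b^2 - 3*b - 40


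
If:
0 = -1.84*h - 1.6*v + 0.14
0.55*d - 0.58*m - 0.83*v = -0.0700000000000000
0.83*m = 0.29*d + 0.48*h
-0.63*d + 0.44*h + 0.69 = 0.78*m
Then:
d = 0.77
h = -0.43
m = 0.02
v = 0.58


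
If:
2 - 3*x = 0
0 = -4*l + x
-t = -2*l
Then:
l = 1/6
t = 1/3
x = 2/3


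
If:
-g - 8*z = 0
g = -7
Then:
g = -7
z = 7/8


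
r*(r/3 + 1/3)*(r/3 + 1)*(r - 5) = r^4/9 - r^3/9 - 17*r^2/9 - 5*r/3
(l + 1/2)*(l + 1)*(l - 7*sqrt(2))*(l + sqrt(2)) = l^4 - 6*sqrt(2)*l^3 + 3*l^3/2 - 27*l^2/2 - 9*sqrt(2)*l^2 - 21*l - 3*sqrt(2)*l - 7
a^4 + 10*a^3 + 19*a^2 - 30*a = a*(a - 1)*(a + 5)*(a + 6)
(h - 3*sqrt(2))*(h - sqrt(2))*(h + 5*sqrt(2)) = h^3 + sqrt(2)*h^2 - 34*h + 30*sqrt(2)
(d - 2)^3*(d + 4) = d^4 - 2*d^3 - 12*d^2 + 40*d - 32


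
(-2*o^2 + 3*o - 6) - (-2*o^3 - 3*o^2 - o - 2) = 2*o^3 + o^2 + 4*o - 4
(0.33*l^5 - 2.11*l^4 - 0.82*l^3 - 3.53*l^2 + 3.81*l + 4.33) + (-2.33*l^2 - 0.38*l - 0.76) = 0.33*l^5 - 2.11*l^4 - 0.82*l^3 - 5.86*l^2 + 3.43*l + 3.57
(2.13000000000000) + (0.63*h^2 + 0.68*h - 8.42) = 0.63*h^2 + 0.68*h - 6.29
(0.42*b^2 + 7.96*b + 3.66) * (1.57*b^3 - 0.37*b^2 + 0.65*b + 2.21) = 0.6594*b^5 + 12.3418*b^4 + 3.074*b^3 + 4.748*b^2 + 19.9706*b + 8.0886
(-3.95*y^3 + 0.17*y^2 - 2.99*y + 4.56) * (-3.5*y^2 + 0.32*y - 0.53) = 13.825*y^5 - 1.859*y^4 + 12.6129*y^3 - 17.0069*y^2 + 3.0439*y - 2.4168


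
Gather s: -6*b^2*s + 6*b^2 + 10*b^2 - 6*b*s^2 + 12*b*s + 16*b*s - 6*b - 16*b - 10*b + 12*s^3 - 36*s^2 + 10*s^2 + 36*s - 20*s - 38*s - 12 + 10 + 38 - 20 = 16*b^2 - 32*b + 12*s^3 + s^2*(-6*b - 26) + s*(-6*b^2 + 28*b - 22) + 16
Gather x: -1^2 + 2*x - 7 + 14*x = 16*x - 8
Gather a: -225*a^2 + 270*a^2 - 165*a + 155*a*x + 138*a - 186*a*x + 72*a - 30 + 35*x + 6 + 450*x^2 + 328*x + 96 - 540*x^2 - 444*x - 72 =45*a^2 + a*(45 - 31*x) - 90*x^2 - 81*x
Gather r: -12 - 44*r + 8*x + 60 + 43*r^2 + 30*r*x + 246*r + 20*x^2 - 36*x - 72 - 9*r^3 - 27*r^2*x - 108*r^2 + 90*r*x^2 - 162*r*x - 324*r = -9*r^3 + r^2*(-27*x - 65) + r*(90*x^2 - 132*x - 122) + 20*x^2 - 28*x - 24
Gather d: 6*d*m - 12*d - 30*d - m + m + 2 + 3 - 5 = d*(6*m - 42)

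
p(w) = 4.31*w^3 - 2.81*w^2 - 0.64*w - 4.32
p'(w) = 12.93*w^2 - 5.62*w - 0.64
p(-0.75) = -7.24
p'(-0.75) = 10.85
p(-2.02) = -50.02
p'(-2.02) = 63.47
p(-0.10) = -4.29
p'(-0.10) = 0.05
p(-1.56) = -26.52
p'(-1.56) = 39.59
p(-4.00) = -322.56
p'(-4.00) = 228.72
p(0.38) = -4.73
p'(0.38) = -0.91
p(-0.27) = -4.44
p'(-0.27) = 1.82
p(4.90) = 432.14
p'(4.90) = 282.27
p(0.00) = -4.32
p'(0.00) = -0.64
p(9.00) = 2904.30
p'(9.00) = 996.11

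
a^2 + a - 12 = (a - 3)*(a + 4)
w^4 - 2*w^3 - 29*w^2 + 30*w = w*(w - 6)*(w - 1)*(w + 5)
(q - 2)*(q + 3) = q^2 + q - 6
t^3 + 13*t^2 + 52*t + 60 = (t + 2)*(t + 5)*(t + 6)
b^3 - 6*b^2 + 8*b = b*(b - 4)*(b - 2)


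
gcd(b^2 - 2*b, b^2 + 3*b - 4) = 1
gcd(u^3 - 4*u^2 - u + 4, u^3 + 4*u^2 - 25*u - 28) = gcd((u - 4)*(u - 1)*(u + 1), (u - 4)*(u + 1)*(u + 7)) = u^2 - 3*u - 4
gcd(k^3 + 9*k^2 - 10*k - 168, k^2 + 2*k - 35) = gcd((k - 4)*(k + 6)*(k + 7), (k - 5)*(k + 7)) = k + 7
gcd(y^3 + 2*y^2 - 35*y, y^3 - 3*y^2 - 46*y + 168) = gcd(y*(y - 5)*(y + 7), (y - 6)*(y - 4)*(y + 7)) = y + 7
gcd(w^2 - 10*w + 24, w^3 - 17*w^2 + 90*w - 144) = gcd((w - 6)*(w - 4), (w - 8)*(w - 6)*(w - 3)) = w - 6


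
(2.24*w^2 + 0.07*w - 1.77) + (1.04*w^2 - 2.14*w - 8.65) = 3.28*w^2 - 2.07*w - 10.42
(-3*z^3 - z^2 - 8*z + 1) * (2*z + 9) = -6*z^4 - 29*z^3 - 25*z^2 - 70*z + 9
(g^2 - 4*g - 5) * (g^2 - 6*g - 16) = g^4 - 10*g^3 + 3*g^2 + 94*g + 80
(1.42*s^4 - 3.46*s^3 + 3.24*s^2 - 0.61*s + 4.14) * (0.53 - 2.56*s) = -3.6352*s^5 + 9.6102*s^4 - 10.1282*s^3 + 3.2788*s^2 - 10.9217*s + 2.1942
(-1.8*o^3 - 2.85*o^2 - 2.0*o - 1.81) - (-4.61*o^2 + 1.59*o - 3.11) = -1.8*o^3 + 1.76*o^2 - 3.59*o + 1.3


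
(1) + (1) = 2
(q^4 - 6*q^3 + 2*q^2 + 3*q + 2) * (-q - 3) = -q^5 + 3*q^4 + 16*q^3 - 9*q^2 - 11*q - 6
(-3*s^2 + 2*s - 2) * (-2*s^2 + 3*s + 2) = 6*s^4 - 13*s^3 + 4*s^2 - 2*s - 4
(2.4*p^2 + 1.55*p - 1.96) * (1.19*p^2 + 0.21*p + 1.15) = 2.856*p^4 + 2.3485*p^3 + 0.7531*p^2 + 1.3709*p - 2.254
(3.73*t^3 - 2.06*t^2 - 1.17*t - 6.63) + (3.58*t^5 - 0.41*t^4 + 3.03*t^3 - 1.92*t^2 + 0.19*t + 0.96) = 3.58*t^5 - 0.41*t^4 + 6.76*t^3 - 3.98*t^2 - 0.98*t - 5.67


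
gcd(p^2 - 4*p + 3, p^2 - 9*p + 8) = p - 1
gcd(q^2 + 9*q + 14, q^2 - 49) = q + 7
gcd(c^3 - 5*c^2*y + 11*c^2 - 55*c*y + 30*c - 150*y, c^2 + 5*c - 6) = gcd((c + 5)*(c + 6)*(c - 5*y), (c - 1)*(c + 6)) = c + 6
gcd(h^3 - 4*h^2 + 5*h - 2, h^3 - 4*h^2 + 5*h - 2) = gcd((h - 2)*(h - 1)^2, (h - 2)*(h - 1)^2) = h^3 - 4*h^2 + 5*h - 2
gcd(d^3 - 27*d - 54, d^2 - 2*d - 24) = d - 6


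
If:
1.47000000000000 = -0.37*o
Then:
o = -3.97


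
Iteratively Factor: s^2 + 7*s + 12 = (s + 4)*(s + 3)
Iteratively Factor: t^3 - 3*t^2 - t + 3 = (t - 1)*(t^2 - 2*t - 3) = (t - 3)*(t - 1)*(t + 1)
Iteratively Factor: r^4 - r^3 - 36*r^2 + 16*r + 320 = (r - 5)*(r^3 + 4*r^2 - 16*r - 64) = (r - 5)*(r + 4)*(r^2 - 16) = (r - 5)*(r + 4)^2*(r - 4)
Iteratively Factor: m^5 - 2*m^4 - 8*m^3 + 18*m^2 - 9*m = (m - 1)*(m^4 - m^3 - 9*m^2 + 9*m) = (m - 1)^2*(m^3 - 9*m) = (m - 1)^2*(m + 3)*(m^2 - 3*m) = (m - 3)*(m - 1)^2*(m + 3)*(m)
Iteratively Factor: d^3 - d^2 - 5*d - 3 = (d + 1)*(d^2 - 2*d - 3) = (d - 3)*(d + 1)*(d + 1)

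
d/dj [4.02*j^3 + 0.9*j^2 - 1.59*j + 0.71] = 12.06*j^2 + 1.8*j - 1.59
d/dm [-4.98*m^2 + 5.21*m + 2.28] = 5.21 - 9.96*m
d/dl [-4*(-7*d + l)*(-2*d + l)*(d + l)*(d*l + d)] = 4*d*(-14*d^3 - 10*d^2*l - 5*d^2 + 24*d*l^2 + 16*d*l - 4*l^3 - 3*l^2)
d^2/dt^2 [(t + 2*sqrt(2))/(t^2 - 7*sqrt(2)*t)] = 2*(t^3 + 6*sqrt(2)*t^2 - 84*t + 196*sqrt(2))/(t^3*(t^3 - 21*sqrt(2)*t^2 + 294*t - 686*sqrt(2)))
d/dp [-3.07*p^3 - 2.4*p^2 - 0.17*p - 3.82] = -9.21*p^2 - 4.8*p - 0.17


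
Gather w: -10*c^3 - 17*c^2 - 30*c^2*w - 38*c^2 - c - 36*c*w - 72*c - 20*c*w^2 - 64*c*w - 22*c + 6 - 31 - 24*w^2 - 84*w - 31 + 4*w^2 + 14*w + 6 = -10*c^3 - 55*c^2 - 95*c + w^2*(-20*c - 20) + w*(-30*c^2 - 100*c - 70) - 50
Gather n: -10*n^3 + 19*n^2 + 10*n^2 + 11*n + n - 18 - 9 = -10*n^3 + 29*n^2 + 12*n - 27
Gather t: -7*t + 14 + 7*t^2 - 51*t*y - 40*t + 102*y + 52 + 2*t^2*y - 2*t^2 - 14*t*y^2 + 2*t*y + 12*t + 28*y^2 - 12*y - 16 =t^2*(2*y + 5) + t*(-14*y^2 - 49*y - 35) + 28*y^2 + 90*y + 50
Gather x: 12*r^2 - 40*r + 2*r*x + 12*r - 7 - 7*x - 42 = 12*r^2 - 28*r + x*(2*r - 7) - 49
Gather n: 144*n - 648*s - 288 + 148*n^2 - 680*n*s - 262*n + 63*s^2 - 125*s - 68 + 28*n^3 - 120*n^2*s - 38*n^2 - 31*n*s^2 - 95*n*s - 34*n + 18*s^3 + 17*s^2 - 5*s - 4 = 28*n^3 + n^2*(110 - 120*s) + n*(-31*s^2 - 775*s - 152) + 18*s^3 + 80*s^2 - 778*s - 360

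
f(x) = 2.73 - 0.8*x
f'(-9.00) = -0.80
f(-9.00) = 9.93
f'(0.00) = -0.80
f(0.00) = 2.73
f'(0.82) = -0.80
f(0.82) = 2.07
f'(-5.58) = -0.80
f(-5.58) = 7.19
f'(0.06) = -0.80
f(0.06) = 2.68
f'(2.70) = -0.80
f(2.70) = 0.57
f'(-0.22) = -0.80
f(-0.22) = 2.91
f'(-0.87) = -0.80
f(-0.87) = 3.43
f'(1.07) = -0.80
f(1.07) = 1.87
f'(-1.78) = -0.80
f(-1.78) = 4.15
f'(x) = -0.800000000000000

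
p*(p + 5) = p^2 + 5*p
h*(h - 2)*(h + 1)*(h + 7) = h^4 + 6*h^3 - 9*h^2 - 14*h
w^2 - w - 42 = (w - 7)*(w + 6)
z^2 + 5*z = z*(z + 5)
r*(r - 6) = r^2 - 6*r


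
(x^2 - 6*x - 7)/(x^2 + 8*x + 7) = (x - 7)/(x + 7)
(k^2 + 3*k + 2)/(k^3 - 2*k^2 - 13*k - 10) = 1/(k - 5)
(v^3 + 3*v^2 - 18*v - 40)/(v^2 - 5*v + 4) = (v^2 + 7*v + 10)/(v - 1)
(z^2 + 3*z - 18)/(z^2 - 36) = (z - 3)/(z - 6)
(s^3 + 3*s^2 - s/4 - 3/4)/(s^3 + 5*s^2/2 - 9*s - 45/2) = (4*s^2 - 1)/(2*(2*s^2 - s - 15))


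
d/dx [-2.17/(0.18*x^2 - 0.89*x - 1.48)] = (0.7812*x - 1.9313)/(-0.18*x^2 + 0.89*x + 1.48)^2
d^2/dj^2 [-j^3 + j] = -6*j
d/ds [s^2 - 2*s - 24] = 2*s - 2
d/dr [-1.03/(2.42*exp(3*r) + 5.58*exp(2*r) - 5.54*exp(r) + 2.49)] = (7.4778*exp(2*r) + 11.4948*exp(r) - 5.7062)*exp(r)/(2.42*exp(3*r) + 5.58*exp(2*r) - 5.54*exp(r) + 2.49)^2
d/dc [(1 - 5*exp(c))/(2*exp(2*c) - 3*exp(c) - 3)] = ((4*exp(c) - 3)*(5*exp(c) - 1) - 10*exp(2*c) + 15*exp(c) + 15)*exp(c)/(-2*exp(2*c) + 3*exp(c) + 3)^2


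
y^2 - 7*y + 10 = (y - 5)*(y - 2)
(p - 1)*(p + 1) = p^2 - 1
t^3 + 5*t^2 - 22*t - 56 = (t - 4)*(t + 2)*(t + 7)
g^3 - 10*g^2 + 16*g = g*(g - 8)*(g - 2)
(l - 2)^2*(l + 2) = l^3 - 2*l^2 - 4*l + 8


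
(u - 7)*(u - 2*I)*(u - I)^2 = u^4 - 7*u^3 - 4*I*u^3 - 5*u^2 + 28*I*u^2 + 35*u + 2*I*u - 14*I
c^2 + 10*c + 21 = (c + 3)*(c + 7)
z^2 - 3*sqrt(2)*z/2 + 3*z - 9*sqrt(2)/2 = (z + 3)*(z - 3*sqrt(2)/2)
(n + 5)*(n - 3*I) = n^2 + 5*n - 3*I*n - 15*I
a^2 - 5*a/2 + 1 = (a - 2)*(a - 1/2)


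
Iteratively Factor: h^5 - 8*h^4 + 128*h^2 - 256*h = (h + 4)*(h^4 - 12*h^3 + 48*h^2 - 64*h) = (h - 4)*(h + 4)*(h^3 - 8*h^2 + 16*h) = (h - 4)^2*(h + 4)*(h^2 - 4*h) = (h - 4)^3*(h + 4)*(h)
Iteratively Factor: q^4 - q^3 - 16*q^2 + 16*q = (q + 4)*(q^3 - 5*q^2 + 4*q) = q*(q + 4)*(q^2 - 5*q + 4) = q*(q - 4)*(q + 4)*(q - 1)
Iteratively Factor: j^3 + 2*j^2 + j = (j + 1)*(j^2 + j) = (j + 1)^2*(j)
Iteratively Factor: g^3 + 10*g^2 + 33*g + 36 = (g + 3)*(g^2 + 7*g + 12) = (g + 3)*(g + 4)*(g + 3)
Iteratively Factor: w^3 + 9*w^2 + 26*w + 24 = (w + 4)*(w^2 + 5*w + 6) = (w + 3)*(w + 4)*(w + 2)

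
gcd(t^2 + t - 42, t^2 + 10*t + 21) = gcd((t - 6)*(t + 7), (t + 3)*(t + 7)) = t + 7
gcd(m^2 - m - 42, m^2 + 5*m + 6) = 1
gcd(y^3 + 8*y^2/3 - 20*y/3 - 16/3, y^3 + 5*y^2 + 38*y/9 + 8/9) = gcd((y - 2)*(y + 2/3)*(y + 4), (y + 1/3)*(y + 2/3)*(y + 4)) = y^2 + 14*y/3 + 8/3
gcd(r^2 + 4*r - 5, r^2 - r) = r - 1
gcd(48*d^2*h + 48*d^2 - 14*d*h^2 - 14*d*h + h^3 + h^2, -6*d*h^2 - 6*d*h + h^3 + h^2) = 6*d*h + 6*d - h^2 - h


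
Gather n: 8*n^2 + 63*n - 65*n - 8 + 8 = 8*n^2 - 2*n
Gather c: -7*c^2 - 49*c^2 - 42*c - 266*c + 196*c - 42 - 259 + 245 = -56*c^2 - 112*c - 56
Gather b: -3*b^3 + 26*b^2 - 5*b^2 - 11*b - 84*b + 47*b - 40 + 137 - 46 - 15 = -3*b^3 + 21*b^2 - 48*b + 36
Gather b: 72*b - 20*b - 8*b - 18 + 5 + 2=44*b - 11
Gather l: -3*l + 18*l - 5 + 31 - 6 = 15*l + 20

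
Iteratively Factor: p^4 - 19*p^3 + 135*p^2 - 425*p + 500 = (p - 5)*(p^3 - 14*p^2 + 65*p - 100) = (p - 5)*(p - 4)*(p^2 - 10*p + 25) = (p - 5)^2*(p - 4)*(p - 5)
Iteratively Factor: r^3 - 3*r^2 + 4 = (r + 1)*(r^2 - 4*r + 4) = (r - 2)*(r + 1)*(r - 2)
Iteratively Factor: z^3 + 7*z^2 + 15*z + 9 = (z + 1)*(z^2 + 6*z + 9) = (z + 1)*(z + 3)*(z + 3)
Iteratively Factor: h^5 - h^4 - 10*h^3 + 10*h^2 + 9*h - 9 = (h - 1)*(h^4 - 10*h^2 + 9) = (h - 3)*(h - 1)*(h^3 + 3*h^2 - h - 3) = (h - 3)*(h - 1)^2*(h^2 + 4*h + 3) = (h - 3)*(h - 1)^2*(h + 1)*(h + 3)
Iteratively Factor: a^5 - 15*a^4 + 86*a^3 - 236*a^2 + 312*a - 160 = (a - 2)*(a^4 - 13*a^3 + 60*a^2 - 116*a + 80) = (a - 5)*(a - 2)*(a^3 - 8*a^2 + 20*a - 16) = (a - 5)*(a - 2)^2*(a^2 - 6*a + 8) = (a - 5)*(a - 4)*(a - 2)^2*(a - 2)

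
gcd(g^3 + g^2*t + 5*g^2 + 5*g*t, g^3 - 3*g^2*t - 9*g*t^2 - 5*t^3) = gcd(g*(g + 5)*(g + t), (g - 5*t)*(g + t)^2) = g + t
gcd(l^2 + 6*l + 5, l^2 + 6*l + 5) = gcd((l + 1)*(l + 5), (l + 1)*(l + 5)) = l^2 + 6*l + 5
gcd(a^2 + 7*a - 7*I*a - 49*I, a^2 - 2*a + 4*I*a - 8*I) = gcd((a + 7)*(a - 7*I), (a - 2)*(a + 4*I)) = 1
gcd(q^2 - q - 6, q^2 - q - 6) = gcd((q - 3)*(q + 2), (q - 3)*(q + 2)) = q^2 - q - 6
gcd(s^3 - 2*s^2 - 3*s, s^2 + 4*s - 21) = s - 3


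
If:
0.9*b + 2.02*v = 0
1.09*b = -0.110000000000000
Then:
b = -0.10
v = 0.04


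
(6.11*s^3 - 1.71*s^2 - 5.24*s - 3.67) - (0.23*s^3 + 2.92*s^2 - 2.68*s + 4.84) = 5.88*s^3 - 4.63*s^2 - 2.56*s - 8.51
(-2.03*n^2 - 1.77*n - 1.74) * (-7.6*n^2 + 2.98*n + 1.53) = 15.428*n^4 + 7.4026*n^3 + 4.8435*n^2 - 7.8933*n - 2.6622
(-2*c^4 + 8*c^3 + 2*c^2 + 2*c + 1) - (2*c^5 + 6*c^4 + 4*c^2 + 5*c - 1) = -2*c^5 - 8*c^4 + 8*c^3 - 2*c^2 - 3*c + 2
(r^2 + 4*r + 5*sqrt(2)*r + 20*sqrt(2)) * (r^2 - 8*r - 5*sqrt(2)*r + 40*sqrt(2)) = r^4 - 4*r^3 - 82*r^2 + 200*r + 1600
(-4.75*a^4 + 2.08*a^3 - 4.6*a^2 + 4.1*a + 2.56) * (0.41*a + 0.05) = -1.9475*a^5 + 0.6153*a^4 - 1.782*a^3 + 1.451*a^2 + 1.2546*a + 0.128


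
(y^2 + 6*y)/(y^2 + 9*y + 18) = y/(y + 3)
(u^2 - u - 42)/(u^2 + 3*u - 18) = (u - 7)/(u - 3)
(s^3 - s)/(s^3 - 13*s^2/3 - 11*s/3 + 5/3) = 3*s*(s - 1)/(3*s^2 - 16*s + 5)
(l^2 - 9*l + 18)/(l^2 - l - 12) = (-l^2 + 9*l - 18)/(-l^2 + l + 12)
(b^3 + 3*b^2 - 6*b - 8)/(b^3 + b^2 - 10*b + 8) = (b + 1)/(b - 1)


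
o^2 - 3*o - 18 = (o - 6)*(o + 3)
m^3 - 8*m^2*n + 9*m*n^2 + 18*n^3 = (m - 6*n)*(m - 3*n)*(m + n)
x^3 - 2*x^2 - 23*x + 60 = (x - 4)*(x - 3)*(x + 5)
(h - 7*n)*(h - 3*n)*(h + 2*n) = h^3 - 8*h^2*n + h*n^2 + 42*n^3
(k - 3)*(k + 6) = k^2 + 3*k - 18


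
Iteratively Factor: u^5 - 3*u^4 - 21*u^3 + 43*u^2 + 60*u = (u)*(u^4 - 3*u^3 - 21*u^2 + 43*u + 60) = u*(u + 4)*(u^3 - 7*u^2 + 7*u + 15) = u*(u + 1)*(u + 4)*(u^2 - 8*u + 15) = u*(u - 3)*(u + 1)*(u + 4)*(u - 5)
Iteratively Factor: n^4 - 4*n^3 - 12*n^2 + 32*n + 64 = (n + 2)*(n^3 - 6*n^2 + 32) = (n + 2)^2*(n^2 - 8*n + 16) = (n - 4)*(n + 2)^2*(n - 4)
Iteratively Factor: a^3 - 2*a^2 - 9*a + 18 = (a + 3)*(a^2 - 5*a + 6) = (a - 2)*(a + 3)*(a - 3)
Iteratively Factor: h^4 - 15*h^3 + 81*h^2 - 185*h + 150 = (h - 5)*(h^3 - 10*h^2 + 31*h - 30) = (h - 5)*(h - 3)*(h^2 - 7*h + 10) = (h - 5)^2*(h - 3)*(h - 2)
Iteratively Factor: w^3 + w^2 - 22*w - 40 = (w - 5)*(w^2 + 6*w + 8) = (w - 5)*(w + 4)*(w + 2)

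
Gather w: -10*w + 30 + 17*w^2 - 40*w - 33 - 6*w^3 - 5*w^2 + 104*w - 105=-6*w^3 + 12*w^2 + 54*w - 108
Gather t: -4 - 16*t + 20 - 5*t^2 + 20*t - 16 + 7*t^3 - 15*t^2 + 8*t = 7*t^3 - 20*t^2 + 12*t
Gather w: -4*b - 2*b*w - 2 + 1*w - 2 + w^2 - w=-2*b*w - 4*b + w^2 - 4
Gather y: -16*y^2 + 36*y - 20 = -16*y^2 + 36*y - 20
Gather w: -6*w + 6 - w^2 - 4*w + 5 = -w^2 - 10*w + 11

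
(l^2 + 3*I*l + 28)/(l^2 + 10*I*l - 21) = (l - 4*I)/(l + 3*I)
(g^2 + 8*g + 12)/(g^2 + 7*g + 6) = (g + 2)/(g + 1)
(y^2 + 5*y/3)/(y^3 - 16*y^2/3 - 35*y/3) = 1/(y - 7)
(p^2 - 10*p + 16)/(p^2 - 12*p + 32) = (p - 2)/(p - 4)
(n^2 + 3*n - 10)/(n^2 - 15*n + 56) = (n^2 + 3*n - 10)/(n^2 - 15*n + 56)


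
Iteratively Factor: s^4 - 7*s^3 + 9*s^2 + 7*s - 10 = (s - 5)*(s^3 - 2*s^2 - s + 2) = (s - 5)*(s - 2)*(s^2 - 1) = (s - 5)*(s - 2)*(s - 1)*(s + 1)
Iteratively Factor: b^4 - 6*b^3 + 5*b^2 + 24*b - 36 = (b - 3)*(b^3 - 3*b^2 - 4*b + 12) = (b - 3)*(b - 2)*(b^2 - b - 6) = (b - 3)*(b - 2)*(b + 2)*(b - 3)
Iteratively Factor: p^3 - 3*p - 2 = (p + 1)*(p^2 - p - 2) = (p + 1)^2*(p - 2)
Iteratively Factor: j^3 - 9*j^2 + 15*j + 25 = (j - 5)*(j^2 - 4*j - 5) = (j - 5)^2*(j + 1)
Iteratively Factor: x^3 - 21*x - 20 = (x + 1)*(x^2 - x - 20) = (x + 1)*(x + 4)*(x - 5)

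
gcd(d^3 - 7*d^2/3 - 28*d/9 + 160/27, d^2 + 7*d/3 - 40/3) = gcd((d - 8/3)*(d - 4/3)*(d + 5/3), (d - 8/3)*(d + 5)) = d - 8/3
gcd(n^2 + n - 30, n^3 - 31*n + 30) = n^2 + n - 30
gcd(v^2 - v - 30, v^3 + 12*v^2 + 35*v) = v + 5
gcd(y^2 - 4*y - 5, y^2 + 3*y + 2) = y + 1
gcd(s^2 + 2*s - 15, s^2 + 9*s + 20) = s + 5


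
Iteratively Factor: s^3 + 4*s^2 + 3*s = (s + 3)*(s^2 + s) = (s + 1)*(s + 3)*(s)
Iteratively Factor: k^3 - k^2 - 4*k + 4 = (k - 2)*(k^2 + k - 2) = (k - 2)*(k + 2)*(k - 1)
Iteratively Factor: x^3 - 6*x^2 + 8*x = (x - 2)*(x^2 - 4*x) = x*(x - 2)*(x - 4)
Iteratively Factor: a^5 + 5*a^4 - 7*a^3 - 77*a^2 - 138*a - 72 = (a - 4)*(a^4 + 9*a^3 + 29*a^2 + 39*a + 18) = (a - 4)*(a + 1)*(a^3 + 8*a^2 + 21*a + 18) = (a - 4)*(a + 1)*(a + 2)*(a^2 + 6*a + 9) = (a - 4)*(a + 1)*(a + 2)*(a + 3)*(a + 3)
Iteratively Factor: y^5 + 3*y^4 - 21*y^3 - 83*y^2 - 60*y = (y - 5)*(y^4 + 8*y^3 + 19*y^2 + 12*y) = y*(y - 5)*(y^3 + 8*y^2 + 19*y + 12) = y*(y - 5)*(y + 4)*(y^2 + 4*y + 3) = y*(y - 5)*(y + 3)*(y + 4)*(y + 1)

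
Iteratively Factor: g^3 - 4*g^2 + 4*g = (g - 2)*(g^2 - 2*g) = g*(g - 2)*(g - 2)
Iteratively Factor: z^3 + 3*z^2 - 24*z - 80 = (z + 4)*(z^2 - z - 20) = (z - 5)*(z + 4)*(z + 4)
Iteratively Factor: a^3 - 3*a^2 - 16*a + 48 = (a + 4)*(a^2 - 7*a + 12) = (a - 4)*(a + 4)*(a - 3)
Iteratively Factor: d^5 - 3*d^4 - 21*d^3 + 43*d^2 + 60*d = (d + 1)*(d^4 - 4*d^3 - 17*d^2 + 60*d) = d*(d + 1)*(d^3 - 4*d^2 - 17*d + 60) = d*(d + 1)*(d + 4)*(d^2 - 8*d + 15) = d*(d - 5)*(d + 1)*(d + 4)*(d - 3)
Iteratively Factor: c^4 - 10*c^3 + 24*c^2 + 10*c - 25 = (c - 5)*(c^3 - 5*c^2 - c + 5) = (c - 5)*(c - 1)*(c^2 - 4*c - 5) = (c - 5)^2*(c - 1)*(c + 1)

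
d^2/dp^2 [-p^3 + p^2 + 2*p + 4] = 2 - 6*p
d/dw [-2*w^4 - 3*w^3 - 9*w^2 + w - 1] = -8*w^3 - 9*w^2 - 18*w + 1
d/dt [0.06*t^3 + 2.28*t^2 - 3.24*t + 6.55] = 0.18*t^2 + 4.56*t - 3.24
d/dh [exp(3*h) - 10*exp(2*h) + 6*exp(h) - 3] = (3*exp(2*h) - 20*exp(h) + 6)*exp(h)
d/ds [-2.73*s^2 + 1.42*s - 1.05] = 1.42 - 5.46*s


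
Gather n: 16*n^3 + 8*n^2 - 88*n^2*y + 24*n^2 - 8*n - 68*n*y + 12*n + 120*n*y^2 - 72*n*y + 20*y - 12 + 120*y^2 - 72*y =16*n^3 + n^2*(32 - 88*y) + n*(120*y^2 - 140*y + 4) + 120*y^2 - 52*y - 12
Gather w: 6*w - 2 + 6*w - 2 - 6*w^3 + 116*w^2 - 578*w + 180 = -6*w^3 + 116*w^2 - 566*w + 176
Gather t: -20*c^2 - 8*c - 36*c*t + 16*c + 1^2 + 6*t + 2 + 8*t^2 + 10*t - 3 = -20*c^2 + 8*c + 8*t^2 + t*(16 - 36*c)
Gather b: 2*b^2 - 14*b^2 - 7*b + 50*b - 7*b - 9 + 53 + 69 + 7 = -12*b^2 + 36*b + 120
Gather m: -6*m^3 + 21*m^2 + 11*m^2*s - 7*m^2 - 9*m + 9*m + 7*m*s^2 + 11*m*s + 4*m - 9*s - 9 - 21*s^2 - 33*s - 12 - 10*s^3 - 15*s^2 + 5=-6*m^3 + m^2*(11*s + 14) + m*(7*s^2 + 11*s + 4) - 10*s^3 - 36*s^2 - 42*s - 16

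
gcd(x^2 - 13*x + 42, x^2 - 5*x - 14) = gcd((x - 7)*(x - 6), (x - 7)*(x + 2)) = x - 7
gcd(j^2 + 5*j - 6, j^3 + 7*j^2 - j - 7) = j - 1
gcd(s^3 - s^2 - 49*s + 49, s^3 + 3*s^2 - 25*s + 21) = s^2 + 6*s - 7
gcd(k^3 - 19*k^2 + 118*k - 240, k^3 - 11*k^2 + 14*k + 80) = k^2 - 13*k + 40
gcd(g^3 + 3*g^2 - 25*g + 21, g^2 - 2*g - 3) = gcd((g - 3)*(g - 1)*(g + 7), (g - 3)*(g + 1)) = g - 3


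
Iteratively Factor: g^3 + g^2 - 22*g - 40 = (g + 2)*(g^2 - g - 20) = (g - 5)*(g + 2)*(g + 4)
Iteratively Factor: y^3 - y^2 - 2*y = (y + 1)*(y^2 - 2*y) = (y - 2)*(y + 1)*(y)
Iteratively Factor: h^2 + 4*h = (h + 4)*(h)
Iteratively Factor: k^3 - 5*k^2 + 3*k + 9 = (k + 1)*(k^2 - 6*k + 9) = (k - 3)*(k + 1)*(k - 3)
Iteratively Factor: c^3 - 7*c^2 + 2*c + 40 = (c - 4)*(c^2 - 3*c - 10) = (c - 4)*(c + 2)*(c - 5)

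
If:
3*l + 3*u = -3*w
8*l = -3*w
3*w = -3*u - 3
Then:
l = 1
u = 5/3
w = -8/3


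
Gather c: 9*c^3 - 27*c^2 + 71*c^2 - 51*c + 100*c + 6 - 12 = 9*c^3 + 44*c^2 + 49*c - 6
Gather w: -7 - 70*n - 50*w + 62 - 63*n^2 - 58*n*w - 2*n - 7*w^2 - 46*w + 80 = -63*n^2 - 72*n - 7*w^2 + w*(-58*n - 96) + 135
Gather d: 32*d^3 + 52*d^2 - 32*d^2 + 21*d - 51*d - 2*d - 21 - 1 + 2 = 32*d^3 + 20*d^2 - 32*d - 20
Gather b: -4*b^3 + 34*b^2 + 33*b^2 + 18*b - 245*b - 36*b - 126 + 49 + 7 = -4*b^3 + 67*b^2 - 263*b - 70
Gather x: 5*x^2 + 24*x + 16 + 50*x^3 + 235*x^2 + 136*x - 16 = 50*x^3 + 240*x^2 + 160*x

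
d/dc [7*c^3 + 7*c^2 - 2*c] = 21*c^2 + 14*c - 2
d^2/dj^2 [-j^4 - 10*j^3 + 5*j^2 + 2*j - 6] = -12*j^2 - 60*j + 10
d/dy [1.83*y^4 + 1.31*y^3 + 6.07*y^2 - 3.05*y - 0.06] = 7.32*y^3 + 3.93*y^2 + 12.14*y - 3.05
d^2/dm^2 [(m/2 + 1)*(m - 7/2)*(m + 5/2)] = 3*m + 1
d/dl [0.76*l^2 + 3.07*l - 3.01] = 1.52*l + 3.07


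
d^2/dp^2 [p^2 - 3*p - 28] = 2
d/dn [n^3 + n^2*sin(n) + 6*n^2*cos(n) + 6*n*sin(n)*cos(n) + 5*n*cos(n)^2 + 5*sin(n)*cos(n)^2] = -6*n^2*sin(n) + n^2*cos(n) + 3*n^2 + 2*n*sin(n) - 5*n*sin(2*n) + 12*n*cos(n) + 6*n*cos(2*n) + 3*sin(2*n) + 5*cos(n)/4 + 5*cos(2*n)/2 + 15*cos(3*n)/4 + 5/2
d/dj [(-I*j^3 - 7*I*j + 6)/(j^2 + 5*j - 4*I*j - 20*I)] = (-I*(3*j^2 + 7)*(j^2 + 5*j - 4*I*j - 20*I) + (2*j + 5 - 4*I)*(I*j^3 + 7*I*j - 6))/(j^2 + 5*j - 4*I*j - 20*I)^2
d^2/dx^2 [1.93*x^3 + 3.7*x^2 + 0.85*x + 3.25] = 11.58*x + 7.4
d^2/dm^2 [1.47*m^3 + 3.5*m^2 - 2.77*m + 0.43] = 8.82*m + 7.0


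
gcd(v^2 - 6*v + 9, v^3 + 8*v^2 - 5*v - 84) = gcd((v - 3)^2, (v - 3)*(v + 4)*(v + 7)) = v - 3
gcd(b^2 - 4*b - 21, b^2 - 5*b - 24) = b + 3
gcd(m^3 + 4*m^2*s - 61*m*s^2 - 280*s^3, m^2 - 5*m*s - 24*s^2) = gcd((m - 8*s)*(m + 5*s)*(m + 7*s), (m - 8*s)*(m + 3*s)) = -m + 8*s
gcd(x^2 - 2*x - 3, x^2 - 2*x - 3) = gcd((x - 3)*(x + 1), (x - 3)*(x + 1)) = x^2 - 2*x - 3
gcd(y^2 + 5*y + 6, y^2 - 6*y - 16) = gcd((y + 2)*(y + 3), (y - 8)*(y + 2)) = y + 2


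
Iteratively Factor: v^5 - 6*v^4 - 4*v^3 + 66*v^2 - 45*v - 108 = (v + 3)*(v^4 - 9*v^3 + 23*v^2 - 3*v - 36) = (v - 4)*(v + 3)*(v^3 - 5*v^2 + 3*v + 9) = (v - 4)*(v + 1)*(v + 3)*(v^2 - 6*v + 9) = (v - 4)*(v - 3)*(v + 1)*(v + 3)*(v - 3)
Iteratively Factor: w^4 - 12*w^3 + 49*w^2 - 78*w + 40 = (w - 4)*(w^3 - 8*w^2 + 17*w - 10) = (w - 4)*(w - 2)*(w^2 - 6*w + 5) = (w - 4)*(w - 2)*(w - 1)*(w - 5)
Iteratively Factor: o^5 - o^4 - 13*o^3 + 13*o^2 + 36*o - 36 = (o - 1)*(o^4 - 13*o^2 + 36) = (o - 3)*(o - 1)*(o^3 + 3*o^2 - 4*o - 12) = (o - 3)*(o - 1)*(o + 3)*(o^2 - 4) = (o - 3)*(o - 1)*(o + 2)*(o + 3)*(o - 2)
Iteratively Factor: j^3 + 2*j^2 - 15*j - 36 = (j + 3)*(j^2 - j - 12) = (j + 3)^2*(j - 4)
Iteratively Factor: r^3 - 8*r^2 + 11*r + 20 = (r - 5)*(r^2 - 3*r - 4) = (r - 5)*(r + 1)*(r - 4)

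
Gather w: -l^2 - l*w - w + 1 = -l^2 + w*(-l - 1) + 1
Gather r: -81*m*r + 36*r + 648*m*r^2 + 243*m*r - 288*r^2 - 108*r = r^2*(648*m - 288) + r*(162*m - 72)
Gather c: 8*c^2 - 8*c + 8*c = 8*c^2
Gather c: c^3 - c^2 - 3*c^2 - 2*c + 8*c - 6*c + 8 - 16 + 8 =c^3 - 4*c^2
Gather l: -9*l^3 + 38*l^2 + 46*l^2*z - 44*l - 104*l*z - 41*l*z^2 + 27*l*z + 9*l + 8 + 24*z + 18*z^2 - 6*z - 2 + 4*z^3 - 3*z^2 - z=-9*l^3 + l^2*(46*z + 38) + l*(-41*z^2 - 77*z - 35) + 4*z^3 + 15*z^2 + 17*z + 6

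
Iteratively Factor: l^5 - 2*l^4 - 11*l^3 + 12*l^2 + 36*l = (l)*(l^4 - 2*l^3 - 11*l^2 + 12*l + 36) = l*(l - 3)*(l^3 + l^2 - 8*l - 12) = l*(l - 3)*(l + 2)*(l^2 - l - 6) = l*(l - 3)*(l + 2)^2*(l - 3)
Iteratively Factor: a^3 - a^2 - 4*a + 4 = (a + 2)*(a^2 - 3*a + 2) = (a - 2)*(a + 2)*(a - 1)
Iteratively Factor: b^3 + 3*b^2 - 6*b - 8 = (b + 1)*(b^2 + 2*b - 8) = (b + 1)*(b + 4)*(b - 2)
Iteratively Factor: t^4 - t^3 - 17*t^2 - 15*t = (t + 3)*(t^3 - 4*t^2 - 5*t) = (t + 1)*(t + 3)*(t^2 - 5*t) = t*(t + 1)*(t + 3)*(t - 5)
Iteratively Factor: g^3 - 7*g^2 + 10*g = (g - 2)*(g^2 - 5*g) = (g - 5)*(g - 2)*(g)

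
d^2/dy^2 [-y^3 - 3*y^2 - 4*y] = -6*y - 6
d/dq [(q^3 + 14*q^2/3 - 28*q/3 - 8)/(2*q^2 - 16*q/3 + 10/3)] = (9*q^4 - 48*q^3 + 17*q^2 + 284*q - 332)/(2*(9*q^4 - 48*q^3 + 94*q^2 - 80*q + 25))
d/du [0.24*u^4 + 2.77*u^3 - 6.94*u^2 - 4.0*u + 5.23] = 0.96*u^3 + 8.31*u^2 - 13.88*u - 4.0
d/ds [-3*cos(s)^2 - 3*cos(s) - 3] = 3*sin(s) + 3*sin(2*s)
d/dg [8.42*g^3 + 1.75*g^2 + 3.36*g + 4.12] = 25.26*g^2 + 3.5*g + 3.36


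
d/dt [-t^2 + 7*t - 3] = 7 - 2*t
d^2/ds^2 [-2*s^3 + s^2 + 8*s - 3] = 2 - 12*s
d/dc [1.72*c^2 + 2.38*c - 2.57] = 3.44*c + 2.38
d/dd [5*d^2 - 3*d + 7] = 10*d - 3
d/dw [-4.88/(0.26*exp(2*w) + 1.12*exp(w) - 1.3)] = (2.5376*exp(w) + 5.4656)*exp(w)/(0.26*exp(2*w) + 1.12*exp(w) - 1.3)^2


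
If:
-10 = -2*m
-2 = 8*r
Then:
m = 5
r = -1/4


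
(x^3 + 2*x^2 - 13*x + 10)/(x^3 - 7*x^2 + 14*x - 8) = (x + 5)/(x - 4)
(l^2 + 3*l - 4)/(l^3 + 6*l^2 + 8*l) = (l - 1)/(l*(l + 2))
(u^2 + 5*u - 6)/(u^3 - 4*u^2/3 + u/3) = 3*(u + 6)/(u*(3*u - 1))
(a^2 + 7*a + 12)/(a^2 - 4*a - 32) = (a + 3)/(a - 8)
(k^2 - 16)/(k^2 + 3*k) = (k^2 - 16)/(k*(k + 3))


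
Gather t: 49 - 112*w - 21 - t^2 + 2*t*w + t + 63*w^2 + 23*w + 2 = -t^2 + t*(2*w + 1) + 63*w^2 - 89*w + 30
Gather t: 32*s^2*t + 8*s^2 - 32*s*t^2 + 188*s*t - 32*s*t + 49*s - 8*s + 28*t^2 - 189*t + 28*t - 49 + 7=8*s^2 + 41*s + t^2*(28 - 32*s) + t*(32*s^2 + 156*s - 161) - 42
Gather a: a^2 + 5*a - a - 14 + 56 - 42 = a^2 + 4*a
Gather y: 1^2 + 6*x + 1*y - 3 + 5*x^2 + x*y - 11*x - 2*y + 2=5*x^2 - 5*x + y*(x - 1)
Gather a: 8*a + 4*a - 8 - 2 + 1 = 12*a - 9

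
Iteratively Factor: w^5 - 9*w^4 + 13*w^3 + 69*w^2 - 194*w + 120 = (w + 3)*(w^4 - 12*w^3 + 49*w^2 - 78*w + 40) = (w - 4)*(w + 3)*(w^3 - 8*w^2 + 17*w - 10) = (w - 4)*(w - 2)*(w + 3)*(w^2 - 6*w + 5) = (w - 4)*(w - 2)*(w - 1)*(w + 3)*(w - 5)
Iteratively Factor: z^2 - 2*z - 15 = (z - 5)*(z + 3)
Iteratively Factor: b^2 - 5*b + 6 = (b - 3)*(b - 2)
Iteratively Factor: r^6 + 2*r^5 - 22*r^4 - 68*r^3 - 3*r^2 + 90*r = (r - 5)*(r^5 + 7*r^4 + 13*r^3 - 3*r^2 - 18*r) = (r - 5)*(r + 2)*(r^4 + 5*r^3 + 3*r^2 - 9*r) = (r - 5)*(r - 1)*(r + 2)*(r^3 + 6*r^2 + 9*r) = (r - 5)*(r - 1)*(r + 2)*(r + 3)*(r^2 + 3*r) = (r - 5)*(r - 1)*(r + 2)*(r + 3)^2*(r)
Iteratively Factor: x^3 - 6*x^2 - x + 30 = (x - 3)*(x^2 - 3*x - 10) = (x - 5)*(x - 3)*(x + 2)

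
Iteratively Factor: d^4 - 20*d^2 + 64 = (d - 4)*(d^3 + 4*d^2 - 4*d - 16) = (d - 4)*(d + 4)*(d^2 - 4) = (d - 4)*(d + 2)*(d + 4)*(d - 2)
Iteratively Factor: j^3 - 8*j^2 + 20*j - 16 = (j - 2)*(j^2 - 6*j + 8) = (j - 4)*(j - 2)*(j - 2)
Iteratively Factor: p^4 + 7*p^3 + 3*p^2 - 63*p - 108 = (p + 3)*(p^3 + 4*p^2 - 9*p - 36) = (p + 3)^2*(p^2 + p - 12) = (p + 3)^2*(p + 4)*(p - 3)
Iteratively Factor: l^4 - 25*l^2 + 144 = (l - 4)*(l^3 + 4*l^2 - 9*l - 36) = (l - 4)*(l + 3)*(l^2 + l - 12) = (l - 4)*(l + 3)*(l + 4)*(l - 3)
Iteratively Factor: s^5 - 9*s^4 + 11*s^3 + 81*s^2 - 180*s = (s - 5)*(s^4 - 4*s^3 - 9*s^2 + 36*s) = s*(s - 5)*(s^3 - 4*s^2 - 9*s + 36) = s*(s - 5)*(s + 3)*(s^2 - 7*s + 12) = s*(s - 5)*(s - 4)*(s + 3)*(s - 3)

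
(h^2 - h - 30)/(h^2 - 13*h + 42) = (h + 5)/(h - 7)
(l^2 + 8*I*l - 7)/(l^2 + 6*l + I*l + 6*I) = (l + 7*I)/(l + 6)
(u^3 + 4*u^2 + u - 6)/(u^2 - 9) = (u^2 + u - 2)/(u - 3)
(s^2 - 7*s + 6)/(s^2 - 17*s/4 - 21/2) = 4*(s - 1)/(4*s + 7)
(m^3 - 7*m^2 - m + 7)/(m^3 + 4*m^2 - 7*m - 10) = (m^2 - 8*m + 7)/(m^2 + 3*m - 10)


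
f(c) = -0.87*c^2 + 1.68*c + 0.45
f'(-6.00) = 12.12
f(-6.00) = -40.95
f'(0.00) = 1.68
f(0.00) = 0.45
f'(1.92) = -1.66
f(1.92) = 0.47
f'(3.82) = -4.97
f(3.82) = -5.83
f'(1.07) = -0.18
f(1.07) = 1.25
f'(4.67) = -6.45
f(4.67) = -10.68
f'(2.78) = -3.16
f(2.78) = -1.60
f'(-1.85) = 4.90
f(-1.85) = -5.64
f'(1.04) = -0.13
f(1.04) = 1.26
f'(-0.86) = 3.18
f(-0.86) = -1.64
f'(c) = 1.68 - 1.74*c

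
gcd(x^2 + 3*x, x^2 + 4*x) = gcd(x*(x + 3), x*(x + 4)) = x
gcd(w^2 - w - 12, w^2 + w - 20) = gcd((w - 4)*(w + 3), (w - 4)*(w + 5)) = w - 4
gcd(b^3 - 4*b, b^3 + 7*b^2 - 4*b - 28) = b^2 - 4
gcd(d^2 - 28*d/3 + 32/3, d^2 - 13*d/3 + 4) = d - 4/3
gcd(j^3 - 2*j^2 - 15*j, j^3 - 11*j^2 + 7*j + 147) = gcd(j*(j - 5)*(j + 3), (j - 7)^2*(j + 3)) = j + 3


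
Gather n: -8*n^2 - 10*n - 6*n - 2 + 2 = -8*n^2 - 16*n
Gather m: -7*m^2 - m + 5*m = -7*m^2 + 4*m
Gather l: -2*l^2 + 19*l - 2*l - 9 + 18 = -2*l^2 + 17*l + 9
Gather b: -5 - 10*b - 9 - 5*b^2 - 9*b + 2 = -5*b^2 - 19*b - 12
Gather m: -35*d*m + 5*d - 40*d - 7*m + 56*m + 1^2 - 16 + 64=-35*d + m*(49 - 35*d) + 49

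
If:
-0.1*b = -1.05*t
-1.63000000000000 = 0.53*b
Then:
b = -3.08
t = -0.29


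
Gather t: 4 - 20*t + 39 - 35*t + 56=99 - 55*t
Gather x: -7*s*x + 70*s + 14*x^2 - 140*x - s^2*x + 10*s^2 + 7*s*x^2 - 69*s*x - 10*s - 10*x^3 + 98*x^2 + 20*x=10*s^2 + 60*s - 10*x^3 + x^2*(7*s + 112) + x*(-s^2 - 76*s - 120)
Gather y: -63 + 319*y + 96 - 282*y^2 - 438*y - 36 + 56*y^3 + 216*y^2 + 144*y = 56*y^3 - 66*y^2 + 25*y - 3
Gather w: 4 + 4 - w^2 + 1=9 - w^2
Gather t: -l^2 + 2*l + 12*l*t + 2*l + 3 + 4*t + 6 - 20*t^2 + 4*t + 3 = -l^2 + 4*l - 20*t^2 + t*(12*l + 8) + 12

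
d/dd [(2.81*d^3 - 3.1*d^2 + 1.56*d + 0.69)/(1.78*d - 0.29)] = (10.0036*d^3 - 7.9627*d^2 + 1.798*d - 1.6806)/(3.1684*d^2 - 1.0324*d + 0.0841)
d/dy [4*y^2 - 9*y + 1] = 8*y - 9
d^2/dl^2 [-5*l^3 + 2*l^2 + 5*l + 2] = 4 - 30*l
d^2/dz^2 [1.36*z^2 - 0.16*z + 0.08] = 2.72000000000000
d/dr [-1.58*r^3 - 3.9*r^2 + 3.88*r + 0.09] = -4.74*r^2 - 7.8*r + 3.88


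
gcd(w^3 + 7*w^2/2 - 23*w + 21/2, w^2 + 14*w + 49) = w + 7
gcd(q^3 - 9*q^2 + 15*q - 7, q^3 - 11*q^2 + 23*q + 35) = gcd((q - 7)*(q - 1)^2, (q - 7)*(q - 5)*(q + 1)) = q - 7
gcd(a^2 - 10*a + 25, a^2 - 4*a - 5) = a - 5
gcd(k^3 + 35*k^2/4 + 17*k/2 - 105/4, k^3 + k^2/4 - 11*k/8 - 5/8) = k - 5/4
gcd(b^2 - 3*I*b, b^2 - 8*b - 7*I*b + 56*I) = 1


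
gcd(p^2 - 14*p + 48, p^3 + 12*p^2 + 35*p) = 1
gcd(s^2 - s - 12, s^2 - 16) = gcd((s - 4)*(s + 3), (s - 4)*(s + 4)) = s - 4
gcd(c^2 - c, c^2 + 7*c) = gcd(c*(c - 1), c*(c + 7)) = c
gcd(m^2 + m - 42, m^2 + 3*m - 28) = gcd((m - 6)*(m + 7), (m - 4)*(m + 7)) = m + 7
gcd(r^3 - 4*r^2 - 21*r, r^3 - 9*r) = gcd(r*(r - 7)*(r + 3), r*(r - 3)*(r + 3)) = r^2 + 3*r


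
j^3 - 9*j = j*(j - 3)*(j + 3)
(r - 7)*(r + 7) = r^2 - 49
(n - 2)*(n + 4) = n^2 + 2*n - 8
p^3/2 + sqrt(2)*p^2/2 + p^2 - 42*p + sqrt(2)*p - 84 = (p/2 + 1)*(p - 6*sqrt(2))*(p + 7*sqrt(2))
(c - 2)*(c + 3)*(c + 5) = c^3 + 6*c^2 - c - 30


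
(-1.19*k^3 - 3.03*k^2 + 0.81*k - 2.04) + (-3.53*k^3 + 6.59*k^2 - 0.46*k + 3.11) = -4.72*k^3 + 3.56*k^2 + 0.35*k + 1.07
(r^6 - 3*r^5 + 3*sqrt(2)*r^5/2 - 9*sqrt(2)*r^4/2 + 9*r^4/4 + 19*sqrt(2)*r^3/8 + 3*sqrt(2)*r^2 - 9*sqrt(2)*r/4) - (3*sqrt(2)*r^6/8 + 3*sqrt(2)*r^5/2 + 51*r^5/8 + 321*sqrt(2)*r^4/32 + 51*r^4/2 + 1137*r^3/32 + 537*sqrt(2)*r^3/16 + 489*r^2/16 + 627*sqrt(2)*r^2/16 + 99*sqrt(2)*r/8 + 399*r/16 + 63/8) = -3*sqrt(2)*r^6/8 + r^6 - 75*r^5/8 - 93*r^4/4 - 465*sqrt(2)*r^4/32 - 499*sqrt(2)*r^3/16 - 1137*r^3/32 - 579*sqrt(2)*r^2/16 - 489*r^2/16 - 399*r/16 - 117*sqrt(2)*r/8 - 63/8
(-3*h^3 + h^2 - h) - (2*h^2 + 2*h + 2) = -3*h^3 - h^2 - 3*h - 2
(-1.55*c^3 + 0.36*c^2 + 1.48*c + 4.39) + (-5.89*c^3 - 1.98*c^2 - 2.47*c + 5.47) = -7.44*c^3 - 1.62*c^2 - 0.99*c + 9.86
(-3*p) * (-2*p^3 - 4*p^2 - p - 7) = 6*p^4 + 12*p^3 + 3*p^2 + 21*p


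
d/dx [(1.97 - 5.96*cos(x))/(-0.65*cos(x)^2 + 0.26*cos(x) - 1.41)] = (3.874*cos(x)^2 - 2.561*cos(x) - 7.8914)*sin(x)/(0.4225*cos(x)^4 - 0.338*cos(x)^3 + 1.9006*cos(x)^2 - 0.7332*cos(x) + 1.9881)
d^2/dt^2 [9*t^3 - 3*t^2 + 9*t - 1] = 54*t - 6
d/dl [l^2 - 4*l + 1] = 2*l - 4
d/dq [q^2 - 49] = 2*q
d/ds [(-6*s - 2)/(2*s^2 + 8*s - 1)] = 2*(6*s^2 + 4*s + 11)/(4*s^4 + 32*s^3 + 60*s^2 - 16*s + 1)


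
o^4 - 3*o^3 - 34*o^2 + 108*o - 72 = (o - 6)*(o - 2)*(o - 1)*(o + 6)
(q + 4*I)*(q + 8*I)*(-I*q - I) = -I*q^3 + 12*q^2 - I*q^2 + 12*q + 32*I*q + 32*I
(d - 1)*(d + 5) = d^2 + 4*d - 5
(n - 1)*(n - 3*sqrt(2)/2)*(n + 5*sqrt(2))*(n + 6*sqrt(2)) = n^4 - n^3 + 19*sqrt(2)*n^3/2 - 19*sqrt(2)*n^2/2 + 27*n^2 - 90*sqrt(2)*n - 27*n + 90*sqrt(2)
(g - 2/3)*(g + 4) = g^2 + 10*g/3 - 8/3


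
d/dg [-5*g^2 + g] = 1 - 10*g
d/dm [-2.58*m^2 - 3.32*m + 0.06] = -5.16*m - 3.32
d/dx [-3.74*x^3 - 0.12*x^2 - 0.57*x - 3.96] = -11.22*x^2 - 0.24*x - 0.57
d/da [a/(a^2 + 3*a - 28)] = (a^2 - a*(2*a + 3) + 3*a - 28)/(a^2 + 3*a - 28)^2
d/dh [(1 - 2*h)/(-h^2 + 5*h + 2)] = (-2*h^2 + 2*h - 9)/(h^4 - 10*h^3 + 21*h^2 + 20*h + 4)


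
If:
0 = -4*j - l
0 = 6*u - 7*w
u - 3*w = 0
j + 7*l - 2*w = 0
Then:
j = 0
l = 0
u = 0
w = 0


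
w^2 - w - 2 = (w - 2)*(w + 1)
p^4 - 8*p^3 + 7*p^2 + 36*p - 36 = (p - 6)*(p - 3)*(p - 1)*(p + 2)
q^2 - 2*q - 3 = (q - 3)*(q + 1)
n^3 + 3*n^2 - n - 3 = (n - 1)*(n + 1)*(n + 3)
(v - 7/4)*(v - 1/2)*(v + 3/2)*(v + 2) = v^4 + 5*v^3/4 - 4*v^2 - 59*v/16 + 21/8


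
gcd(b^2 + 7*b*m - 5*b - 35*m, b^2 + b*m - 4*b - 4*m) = 1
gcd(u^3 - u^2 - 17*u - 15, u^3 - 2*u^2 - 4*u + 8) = 1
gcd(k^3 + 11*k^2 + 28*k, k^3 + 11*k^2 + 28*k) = k^3 + 11*k^2 + 28*k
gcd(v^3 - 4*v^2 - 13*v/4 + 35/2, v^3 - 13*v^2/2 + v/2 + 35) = v^2 - 3*v/2 - 7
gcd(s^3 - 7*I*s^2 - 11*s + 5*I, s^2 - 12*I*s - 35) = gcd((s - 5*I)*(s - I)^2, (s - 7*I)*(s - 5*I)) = s - 5*I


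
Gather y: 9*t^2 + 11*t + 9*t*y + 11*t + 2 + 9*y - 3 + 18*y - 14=9*t^2 + 22*t + y*(9*t + 27) - 15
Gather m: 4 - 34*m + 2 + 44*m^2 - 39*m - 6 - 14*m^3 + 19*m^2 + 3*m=-14*m^3 + 63*m^2 - 70*m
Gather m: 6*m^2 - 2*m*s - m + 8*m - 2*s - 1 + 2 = 6*m^2 + m*(7 - 2*s) - 2*s + 1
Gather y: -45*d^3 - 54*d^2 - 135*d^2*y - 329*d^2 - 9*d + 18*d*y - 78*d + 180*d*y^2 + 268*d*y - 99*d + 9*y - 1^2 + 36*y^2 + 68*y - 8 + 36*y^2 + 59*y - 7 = -45*d^3 - 383*d^2 - 186*d + y^2*(180*d + 72) + y*(-135*d^2 + 286*d + 136) - 16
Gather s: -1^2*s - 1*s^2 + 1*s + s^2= 0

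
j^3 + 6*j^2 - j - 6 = (j - 1)*(j + 1)*(j + 6)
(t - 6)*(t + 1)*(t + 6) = t^3 + t^2 - 36*t - 36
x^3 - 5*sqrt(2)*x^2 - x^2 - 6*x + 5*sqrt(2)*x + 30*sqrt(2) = (x - 3)*(x + 2)*(x - 5*sqrt(2))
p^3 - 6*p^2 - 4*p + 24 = (p - 6)*(p - 2)*(p + 2)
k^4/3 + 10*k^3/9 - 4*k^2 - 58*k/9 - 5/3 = (k/3 + 1/3)*(k - 3)*(k + 1/3)*(k + 5)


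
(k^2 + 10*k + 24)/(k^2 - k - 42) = (k + 4)/(k - 7)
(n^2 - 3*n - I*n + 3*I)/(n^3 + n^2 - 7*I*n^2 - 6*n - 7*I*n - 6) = (n - 3)/(n^2 + n*(1 - 6*I) - 6*I)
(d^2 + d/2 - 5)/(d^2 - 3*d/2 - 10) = (d - 2)/(d - 4)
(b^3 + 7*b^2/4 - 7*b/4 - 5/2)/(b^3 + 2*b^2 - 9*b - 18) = (4*b^2 - b - 5)/(4*(b^2 - 9))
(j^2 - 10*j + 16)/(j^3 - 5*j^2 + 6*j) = (j - 8)/(j*(j - 3))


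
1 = 1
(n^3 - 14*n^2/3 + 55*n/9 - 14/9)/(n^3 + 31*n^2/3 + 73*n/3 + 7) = (9*n^3 - 42*n^2 + 55*n - 14)/(3*(3*n^3 + 31*n^2 + 73*n + 21))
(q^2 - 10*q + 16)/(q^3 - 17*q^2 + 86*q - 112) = 1/(q - 7)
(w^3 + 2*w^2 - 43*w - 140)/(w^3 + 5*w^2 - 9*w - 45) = (w^2 - 3*w - 28)/(w^2 - 9)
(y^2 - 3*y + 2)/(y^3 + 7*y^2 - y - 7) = (y - 2)/(y^2 + 8*y + 7)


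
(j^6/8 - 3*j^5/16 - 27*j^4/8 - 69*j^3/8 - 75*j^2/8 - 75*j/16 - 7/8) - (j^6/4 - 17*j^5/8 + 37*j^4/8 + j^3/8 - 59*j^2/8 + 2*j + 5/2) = -j^6/8 + 31*j^5/16 - 8*j^4 - 35*j^3/4 - 2*j^2 - 107*j/16 - 27/8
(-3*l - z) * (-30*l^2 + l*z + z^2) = 90*l^3 + 27*l^2*z - 4*l*z^2 - z^3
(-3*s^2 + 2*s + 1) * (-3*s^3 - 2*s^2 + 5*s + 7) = 9*s^5 - 22*s^3 - 13*s^2 + 19*s + 7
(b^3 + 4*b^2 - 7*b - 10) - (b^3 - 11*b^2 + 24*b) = 15*b^2 - 31*b - 10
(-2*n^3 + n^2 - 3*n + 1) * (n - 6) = -2*n^4 + 13*n^3 - 9*n^2 + 19*n - 6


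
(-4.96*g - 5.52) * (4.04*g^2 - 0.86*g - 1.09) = -20.0384*g^3 - 18.0352*g^2 + 10.1536*g + 6.0168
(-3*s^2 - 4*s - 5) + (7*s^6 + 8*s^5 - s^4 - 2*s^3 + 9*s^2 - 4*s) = 7*s^6 + 8*s^5 - s^4 - 2*s^3 + 6*s^2 - 8*s - 5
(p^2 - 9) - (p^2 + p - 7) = -p - 2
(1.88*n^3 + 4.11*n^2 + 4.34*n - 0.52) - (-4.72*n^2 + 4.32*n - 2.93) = 1.88*n^3 + 8.83*n^2 + 0.0199999999999996*n + 2.41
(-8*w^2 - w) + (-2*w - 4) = -8*w^2 - 3*w - 4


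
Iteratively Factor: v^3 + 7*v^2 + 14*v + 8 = (v + 2)*(v^2 + 5*v + 4) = (v + 2)*(v + 4)*(v + 1)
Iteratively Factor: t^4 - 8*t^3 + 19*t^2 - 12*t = (t - 4)*(t^3 - 4*t^2 + 3*t) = t*(t - 4)*(t^2 - 4*t + 3) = t*(t - 4)*(t - 1)*(t - 3)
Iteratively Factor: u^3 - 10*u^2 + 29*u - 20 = (u - 4)*(u^2 - 6*u + 5) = (u - 4)*(u - 1)*(u - 5)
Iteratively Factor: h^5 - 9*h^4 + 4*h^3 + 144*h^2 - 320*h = (h - 4)*(h^4 - 5*h^3 - 16*h^2 + 80*h) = (h - 4)*(h + 4)*(h^3 - 9*h^2 + 20*h) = h*(h - 4)*(h + 4)*(h^2 - 9*h + 20) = h*(h - 5)*(h - 4)*(h + 4)*(h - 4)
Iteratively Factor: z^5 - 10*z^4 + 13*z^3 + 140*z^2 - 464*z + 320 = (z - 5)*(z^4 - 5*z^3 - 12*z^2 + 80*z - 64) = (z - 5)*(z + 4)*(z^3 - 9*z^2 + 24*z - 16) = (z - 5)*(z - 4)*(z + 4)*(z^2 - 5*z + 4) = (z - 5)*(z - 4)^2*(z + 4)*(z - 1)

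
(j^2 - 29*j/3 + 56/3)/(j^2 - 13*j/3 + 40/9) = 3*(j - 7)/(3*j - 5)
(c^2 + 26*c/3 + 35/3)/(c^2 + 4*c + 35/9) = 3*(c + 7)/(3*c + 7)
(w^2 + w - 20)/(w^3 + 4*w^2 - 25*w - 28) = (w + 5)/(w^2 + 8*w + 7)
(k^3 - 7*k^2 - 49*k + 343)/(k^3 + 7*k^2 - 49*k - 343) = (k - 7)/(k + 7)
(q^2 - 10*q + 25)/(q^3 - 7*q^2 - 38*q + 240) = (q - 5)/(q^2 - 2*q - 48)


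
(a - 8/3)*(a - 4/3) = a^2 - 4*a + 32/9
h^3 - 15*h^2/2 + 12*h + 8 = (h - 4)^2*(h + 1/2)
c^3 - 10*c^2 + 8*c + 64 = (c - 8)*(c - 4)*(c + 2)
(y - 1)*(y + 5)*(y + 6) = y^3 + 10*y^2 + 19*y - 30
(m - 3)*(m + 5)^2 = m^3 + 7*m^2 - 5*m - 75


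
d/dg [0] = 0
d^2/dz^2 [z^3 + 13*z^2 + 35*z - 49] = 6*z + 26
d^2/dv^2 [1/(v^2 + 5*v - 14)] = 2*(-v^2 - 5*v + (2*v + 5)^2 + 14)/(v^2 + 5*v - 14)^3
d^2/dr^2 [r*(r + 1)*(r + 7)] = 6*r + 16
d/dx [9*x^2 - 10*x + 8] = 18*x - 10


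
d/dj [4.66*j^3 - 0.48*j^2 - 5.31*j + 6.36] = 13.98*j^2 - 0.96*j - 5.31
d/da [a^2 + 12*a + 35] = 2*a + 12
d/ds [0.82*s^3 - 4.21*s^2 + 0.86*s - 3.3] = 2.46*s^2 - 8.42*s + 0.86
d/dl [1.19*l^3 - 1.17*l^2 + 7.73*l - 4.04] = 3.57*l^2 - 2.34*l + 7.73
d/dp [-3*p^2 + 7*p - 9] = 7 - 6*p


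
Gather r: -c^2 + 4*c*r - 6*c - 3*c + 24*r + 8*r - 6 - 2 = -c^2 - 9*c + r*(4*c + 32) - 8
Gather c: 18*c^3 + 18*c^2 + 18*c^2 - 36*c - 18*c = 18*c^3 + 36*c^2 - 54*c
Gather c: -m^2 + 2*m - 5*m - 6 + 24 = -m^2 - 3*m + 18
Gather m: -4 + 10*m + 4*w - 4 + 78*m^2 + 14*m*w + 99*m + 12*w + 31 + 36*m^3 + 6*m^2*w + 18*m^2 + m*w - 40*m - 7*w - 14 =36*m^3 + m^2*(6*w + 96) + m*(15*w + 69) + 9*w + 9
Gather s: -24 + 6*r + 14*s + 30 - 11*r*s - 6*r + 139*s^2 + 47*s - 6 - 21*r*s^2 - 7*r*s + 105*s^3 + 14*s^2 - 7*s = 105*s^3 + s^2*(153 - 21*r) + s*(54 - 18*r)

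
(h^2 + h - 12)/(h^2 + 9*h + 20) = (h - 3)/(h + 5)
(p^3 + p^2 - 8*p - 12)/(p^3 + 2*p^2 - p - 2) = (p^2 - p - 6)/(p^2 - 1)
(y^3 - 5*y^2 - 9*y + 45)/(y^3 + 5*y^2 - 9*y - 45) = (y - 5)/(y + 5)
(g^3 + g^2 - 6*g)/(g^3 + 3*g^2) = (g - 2)/g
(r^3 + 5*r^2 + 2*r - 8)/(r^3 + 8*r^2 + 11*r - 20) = (r + 2)/(r + 5)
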